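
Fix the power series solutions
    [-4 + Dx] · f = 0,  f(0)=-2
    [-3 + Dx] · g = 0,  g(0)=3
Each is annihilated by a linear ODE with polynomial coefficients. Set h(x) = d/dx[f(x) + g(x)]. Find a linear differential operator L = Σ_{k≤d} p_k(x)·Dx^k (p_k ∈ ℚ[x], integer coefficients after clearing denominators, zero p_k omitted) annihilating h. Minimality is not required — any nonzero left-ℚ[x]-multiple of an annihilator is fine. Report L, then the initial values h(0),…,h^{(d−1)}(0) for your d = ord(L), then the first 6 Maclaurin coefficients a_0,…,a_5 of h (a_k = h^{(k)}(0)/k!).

L = 12 - 7·Dx + Dx^2  (order 2).
h: a_k = 1, -5, -47/2, -269/6, -1319/24, -1201/24, …
ICs: h(0) = 1, h′(0) = -5.

f: a_k = -2, -8, -16, -64/3, -64/3, -256/15, …
g: a_k = 3, 9, 27/2, 27/2, 81/8, 243/40, …
L₀ := lclm(L_f,L_g); ord L₀ ≤ 1+1.
h₀' ⇒ L via d/dx closure of L₀.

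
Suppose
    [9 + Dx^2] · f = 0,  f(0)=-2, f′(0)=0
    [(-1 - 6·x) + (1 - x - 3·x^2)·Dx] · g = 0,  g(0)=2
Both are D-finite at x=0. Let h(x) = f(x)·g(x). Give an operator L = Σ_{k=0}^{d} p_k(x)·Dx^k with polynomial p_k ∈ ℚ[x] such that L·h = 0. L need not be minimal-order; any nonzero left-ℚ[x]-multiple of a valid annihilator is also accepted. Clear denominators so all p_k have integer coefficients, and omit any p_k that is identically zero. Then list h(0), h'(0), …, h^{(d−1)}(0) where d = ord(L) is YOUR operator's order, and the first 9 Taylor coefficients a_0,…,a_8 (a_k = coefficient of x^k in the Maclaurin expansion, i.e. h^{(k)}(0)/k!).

L = (-3 + 9·x + 27·x^2) + (2 + 12·x)·Dx + (-1 + x + 3·x^2)·Dx^2  (order 2).
h: a_k = -4, -4, 2, -10, -35/2, -95/2, -1919/20, -4769/20, -118037/224, …
ICs: h(0) = -4, h′(0) = -4.

f: a_k = -2, 0, 9, 0, -27/4, 0, 81/40, 0, -729/2240, …
g: a_k = 2, 2, 8, 14, 38, 80, 194, 434, 1016, …
Sym-product of L_f,L_g gives L₀ (≤ ord 2).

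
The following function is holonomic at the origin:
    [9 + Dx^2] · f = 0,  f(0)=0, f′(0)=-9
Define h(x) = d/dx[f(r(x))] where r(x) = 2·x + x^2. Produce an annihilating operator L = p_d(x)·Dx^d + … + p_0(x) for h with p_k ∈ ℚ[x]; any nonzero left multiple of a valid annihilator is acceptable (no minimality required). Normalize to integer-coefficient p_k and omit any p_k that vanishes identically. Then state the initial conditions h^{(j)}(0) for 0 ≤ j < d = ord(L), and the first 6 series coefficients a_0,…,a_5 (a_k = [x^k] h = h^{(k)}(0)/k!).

L = (39 + 144·x + 216·x^2 + 144·x^3 + 36·x^4) + (-3 - 3·x)·Dx + (1 + 2·x + x^2)·Dx^2  (order 2).
h: a_k = -18, -18, 324, 648, -567, -2835, …
ICs: h(0) = -18, h′(0) = -18.

f: a_k = 0, -9, 0, 27/2, 0, -243/40, …
f∘r: x↦r, Dx↦Dx/r' in L_f ⇒ L₀.
Differentiate: ansatz ord ≤ ord L₀ ⇒ L.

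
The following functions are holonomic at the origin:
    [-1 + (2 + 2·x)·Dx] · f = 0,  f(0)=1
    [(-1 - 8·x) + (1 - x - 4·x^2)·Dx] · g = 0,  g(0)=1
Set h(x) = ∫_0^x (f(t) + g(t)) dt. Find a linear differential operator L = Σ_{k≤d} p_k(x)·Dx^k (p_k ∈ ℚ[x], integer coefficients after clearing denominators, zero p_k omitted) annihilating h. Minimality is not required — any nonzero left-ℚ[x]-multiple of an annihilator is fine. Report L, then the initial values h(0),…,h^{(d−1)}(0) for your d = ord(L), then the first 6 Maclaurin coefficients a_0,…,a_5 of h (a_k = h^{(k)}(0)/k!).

L = (21 + 75·x + 228·x^2 + 160·x^3)·Dx + (-41 - 174·x - 609·x^2 - 872·x^3 - 400·x^4)·Dx^2 + (2 + 38·x + 30·x^2 - 198·x^3 - 352·x^4 - 160·x^5)·Dx^3  (order 3).
h: a_k = 0, 2, 3/4, 13/8, 145/64, 3707/640, …
ICs: h(0) = 0, h′(0) = 2, h′′(0) = 3/2.

f: a_k = 1, 1/2, -1/8, 1/16, -5/128, 7/256, …
g: a_k = 1, 1, 5, 9, 29, 65, …
Weyl lclm of L_f,L_g ⇒ L₀ (ord ≤ 2).
h=∫₀ˣh₀: take L = L₀·Dx.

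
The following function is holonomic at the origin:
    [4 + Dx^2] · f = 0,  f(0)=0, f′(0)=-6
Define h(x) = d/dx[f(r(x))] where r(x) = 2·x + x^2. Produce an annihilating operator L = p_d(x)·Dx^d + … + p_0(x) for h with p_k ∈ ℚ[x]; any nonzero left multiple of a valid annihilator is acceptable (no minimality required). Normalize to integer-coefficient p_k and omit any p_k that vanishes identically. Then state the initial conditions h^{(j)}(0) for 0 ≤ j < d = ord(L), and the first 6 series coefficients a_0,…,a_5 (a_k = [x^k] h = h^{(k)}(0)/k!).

f: a_k = 0, -6, 0, 4, 0, -4/5, …
Substitute x→r, Dx→(1/r')Dx; clear ⇒ L₀.
Differentiate: ansatz ord ≤ ord L₀ ⇒ L.
L = (19 + 64·x + 96·x^2 + 64·x^3 + 16·x^4) + (-3 - 3·x)·Dx + (1 + 2·x + x^2)·Dx^2  (order 2).
h: a_k = -12, -12, 96, 192, -8, -360, …
ICs: h(0) = -12, h′(0) = -12.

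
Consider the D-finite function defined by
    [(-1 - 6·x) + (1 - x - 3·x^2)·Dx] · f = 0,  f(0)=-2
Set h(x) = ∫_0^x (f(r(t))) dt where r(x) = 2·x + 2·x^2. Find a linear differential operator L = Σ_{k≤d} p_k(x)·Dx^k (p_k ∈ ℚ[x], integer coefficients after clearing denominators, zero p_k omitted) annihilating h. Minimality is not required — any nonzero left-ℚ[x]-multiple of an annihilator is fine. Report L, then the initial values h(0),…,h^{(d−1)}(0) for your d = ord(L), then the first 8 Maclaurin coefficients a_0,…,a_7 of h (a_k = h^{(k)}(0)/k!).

L = (2 + 28·x + 72·x^2 + 48·x^3)·Dx + (-1 + 2·x + 14·x^2 + 24·x^3 + 12·x^4)·Dx^2  (order 2).
h: a_k = 0, -2, -2, -12, -44, -976/5, -888, -28976/7, …
ICs: h(0) = 0, h′(0) = -2.

f: a_k = -2, -2, -8, -14, -38, -80, -194, -434, …
Substitute x→r, Dx→(1/r')Dx; clear ⇒ L₀.
h=∫₀ˣh₀: take L = L₀·Dx.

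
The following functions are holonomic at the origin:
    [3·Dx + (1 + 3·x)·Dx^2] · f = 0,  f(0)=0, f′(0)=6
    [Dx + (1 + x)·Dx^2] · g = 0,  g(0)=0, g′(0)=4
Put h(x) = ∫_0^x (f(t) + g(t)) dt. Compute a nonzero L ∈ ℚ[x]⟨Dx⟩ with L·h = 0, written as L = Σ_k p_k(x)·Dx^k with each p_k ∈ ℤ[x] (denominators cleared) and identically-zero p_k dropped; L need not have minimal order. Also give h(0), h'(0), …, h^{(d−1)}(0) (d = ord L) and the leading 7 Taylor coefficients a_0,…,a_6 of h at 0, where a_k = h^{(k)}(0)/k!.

f: a_k = 0, 6, -9, 18, -81/2, 486/5, -243, …
g: a_k = 0, 4, -2, 4/3, -1, 4/5, -2/3, …
Weyl lclm of L_f,L_g ⇒ L₀ (ord ≤ 4).
∫: right-multiply L₀ by Dx.
L = 6·Dx^2 + (8 + 12·x)·Dx^3 + (1 + 4·x + 3·x^2)·Dx^4  (order 4).
h: a_k = 0, 0, 5, -11/3, 29/6, -83/10, 49/3, …
ICs: h(0) = 0, h′(0) = 0, h′′(0) = 10, h′′′(0) = -22.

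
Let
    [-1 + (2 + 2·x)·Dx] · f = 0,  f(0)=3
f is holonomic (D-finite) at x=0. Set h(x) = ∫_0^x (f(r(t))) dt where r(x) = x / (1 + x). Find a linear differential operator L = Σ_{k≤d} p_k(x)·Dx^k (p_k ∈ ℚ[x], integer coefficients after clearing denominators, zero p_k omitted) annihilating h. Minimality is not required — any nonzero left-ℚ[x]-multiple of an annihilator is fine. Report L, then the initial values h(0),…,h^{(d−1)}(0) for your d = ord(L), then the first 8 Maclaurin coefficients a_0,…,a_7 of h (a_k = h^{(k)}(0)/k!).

f: a_k = 3, 3/2, -3/8, 3/16, -15/128, 21/256, -63/1024, 99/2048, …
Substitute x→r, Dx→(1/r')Dx; clear ⇒ L₀.
h=∫h₀ ⇒ L = L₀·Dx.
L = -Dx + (2 + 6·x + 4·x^2)·Dx^2  (order 2).
h: a_k = 0, 3, 3/4, -5/8, 39/64, -423/640, 399/512, -7059/7168, …
ICs: h(0) = 0, h′(0) = 3.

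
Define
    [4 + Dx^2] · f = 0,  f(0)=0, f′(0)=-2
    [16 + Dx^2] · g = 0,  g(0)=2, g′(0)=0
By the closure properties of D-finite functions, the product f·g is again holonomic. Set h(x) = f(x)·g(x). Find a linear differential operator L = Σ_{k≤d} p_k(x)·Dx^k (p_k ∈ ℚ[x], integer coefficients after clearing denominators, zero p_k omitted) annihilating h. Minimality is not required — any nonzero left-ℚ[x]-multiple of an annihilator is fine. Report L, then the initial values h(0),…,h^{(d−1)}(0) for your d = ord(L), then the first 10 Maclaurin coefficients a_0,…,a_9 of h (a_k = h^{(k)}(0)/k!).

L = 144 + 40·Dx^2 + Dx^4  (order 4).
h: a_k = 0, -4, 0, 104/3, 0, -968/15, 0, 17488/315, 0, -78728/2835, …
ICs: h(0) = 0, h′(0) = -4, h′′(0) = 0, h′′′(0) = 208.

f: a_k = 0, -2, 0, 4/3, 0, -4/15, 0, 8/315, 0, -4/2835, …
g: a_k = 2, 0, -16, 0, 64/3, 0, -512/45, 0, 1024/315, 0, …
Product ⇒ symmetric product L₀, ord ≤ 4.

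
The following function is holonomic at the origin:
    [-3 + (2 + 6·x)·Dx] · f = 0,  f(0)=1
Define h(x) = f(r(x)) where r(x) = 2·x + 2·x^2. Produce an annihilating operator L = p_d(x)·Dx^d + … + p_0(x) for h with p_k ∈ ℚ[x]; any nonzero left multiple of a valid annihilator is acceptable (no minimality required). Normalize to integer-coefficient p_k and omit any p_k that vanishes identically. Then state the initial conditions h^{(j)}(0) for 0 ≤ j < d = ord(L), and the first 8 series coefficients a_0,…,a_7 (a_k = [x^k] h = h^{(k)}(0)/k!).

L = (-3 - 6·x) + (1 + 6·x + 6·x^2)·Dx  (order 1).
h: a_k = 1, 3, -3/2, 9/2, -117/8, 405/8, -2943/16, 11097/16, …
ICs: h(0) = 1.

f: a_k = 1, 3/2, -9/8, 27/16, -405/128, 1701/256, -15309/1024, 72171/2048, …
Change of var in L_f (x↦r) gives L₀.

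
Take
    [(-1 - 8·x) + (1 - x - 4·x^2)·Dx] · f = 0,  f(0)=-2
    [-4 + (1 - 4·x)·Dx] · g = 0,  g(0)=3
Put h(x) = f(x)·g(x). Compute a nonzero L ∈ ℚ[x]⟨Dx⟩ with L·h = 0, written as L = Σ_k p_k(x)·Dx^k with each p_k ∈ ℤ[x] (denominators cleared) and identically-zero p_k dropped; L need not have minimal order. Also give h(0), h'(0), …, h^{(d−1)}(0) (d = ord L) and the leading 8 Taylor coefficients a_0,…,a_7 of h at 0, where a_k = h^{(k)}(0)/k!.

f: a_k = -2, -2, -10, -18, -58, -130, -362, -882, …
g: a_k = 3, 12, 48, 192, 768, 3072, 12288, 49152, …
f·g: L₀ = L_f ⊗_s L_g, ord ≤ 1·1.
L = (-5 + 48·x^2) + (1 - 5·x + 16·x^3)·Dx  (order 1).
h: a_k = -6, -30, -150, -654, -2790, -11550, -47286, -191790, …
ICs: h(0) = -6.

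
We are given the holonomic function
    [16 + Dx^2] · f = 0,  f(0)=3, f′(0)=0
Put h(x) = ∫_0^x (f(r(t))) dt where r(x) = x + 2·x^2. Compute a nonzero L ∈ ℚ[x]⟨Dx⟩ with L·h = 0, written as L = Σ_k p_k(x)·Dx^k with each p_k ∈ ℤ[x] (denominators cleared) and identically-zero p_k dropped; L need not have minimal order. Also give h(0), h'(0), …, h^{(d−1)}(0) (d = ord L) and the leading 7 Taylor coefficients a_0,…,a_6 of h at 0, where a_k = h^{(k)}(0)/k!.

L = (16 + 192·x + 768·x^2 + 1024·x^3)·Dx - 4·Dx^2 + (1 + 4·x)·Dx^3  (order 3).
h: a_k = 0, 3, 0, -8, -24, -64/5, 128/3, …
ICs: h(0) = 0, h′(0) = 3, h′′(0) = 0.

f: a_k = 3, 0, -24, 0, 32, 0, -256/15, …
L₀ from L_f via x↦r, Dx↦r'^{-1}Dx.
∫: right-multiply L₀ by Dx.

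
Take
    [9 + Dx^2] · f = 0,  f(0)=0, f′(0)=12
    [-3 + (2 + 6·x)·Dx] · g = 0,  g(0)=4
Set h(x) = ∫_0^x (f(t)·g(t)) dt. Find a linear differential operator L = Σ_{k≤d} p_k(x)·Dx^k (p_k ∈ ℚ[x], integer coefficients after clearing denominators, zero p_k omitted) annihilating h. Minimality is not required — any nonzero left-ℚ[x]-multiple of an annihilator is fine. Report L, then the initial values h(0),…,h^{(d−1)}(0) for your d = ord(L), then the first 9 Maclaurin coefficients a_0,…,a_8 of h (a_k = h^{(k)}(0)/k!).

f: a_k = 0, 12, 0, -18, 0, 81/10, 0, -243/140, 0, …
g: a_k = 4, 6, -9/2, 27/4, -405/32, 1701/64, -15309/256, 72171/512, -2814669/8192, …
L₀ := L_f ⊗_s L_g (sym. prod.), ord ≤ 2.
h=∫₀ˣh₀: take L = L₀·Dx.
L = (63 + 216·x + 324·x^2)·Dx + (-12 - 36·x)·Dx^2 + (4 + 24·x + 36·x^2)·Dx^3  (order 3).
h: a_k = 0, 0, 24, 24, -63/2, -27/5, -513/80, 19683/560, -238869/3584, …
ICs: h(0) = 0, h′(0) = 0, h′′(0) = 48.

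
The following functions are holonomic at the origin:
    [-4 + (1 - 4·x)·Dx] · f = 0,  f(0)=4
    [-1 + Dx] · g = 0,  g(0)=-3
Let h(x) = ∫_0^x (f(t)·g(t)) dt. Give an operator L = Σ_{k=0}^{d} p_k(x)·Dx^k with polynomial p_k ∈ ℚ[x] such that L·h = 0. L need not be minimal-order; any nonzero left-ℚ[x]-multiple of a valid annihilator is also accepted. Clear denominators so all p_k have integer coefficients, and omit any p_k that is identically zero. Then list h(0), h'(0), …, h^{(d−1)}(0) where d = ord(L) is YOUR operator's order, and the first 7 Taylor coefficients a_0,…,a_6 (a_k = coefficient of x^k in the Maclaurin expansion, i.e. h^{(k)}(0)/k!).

L = (5 - 4·x)·Dx + (-1 + 4·x)·Dx^2  (order 2).
h: a_k = 0, -12, -30, -82, -493/2, -7889/10, -157781/60, …
ICs: h(0) = 0, h′(0) = -12.

f: a_k = 4, 16, 64, 256, 1024, 4096, 16384, …
g: a_k = -3, -3, -3/2, -1/2, -1/8, -1/40, -1/240, …
Product ⇒ symmetric product L₀, ord ≤ 1.
h=∫₀ˣh₀: take L = L₀·Dx.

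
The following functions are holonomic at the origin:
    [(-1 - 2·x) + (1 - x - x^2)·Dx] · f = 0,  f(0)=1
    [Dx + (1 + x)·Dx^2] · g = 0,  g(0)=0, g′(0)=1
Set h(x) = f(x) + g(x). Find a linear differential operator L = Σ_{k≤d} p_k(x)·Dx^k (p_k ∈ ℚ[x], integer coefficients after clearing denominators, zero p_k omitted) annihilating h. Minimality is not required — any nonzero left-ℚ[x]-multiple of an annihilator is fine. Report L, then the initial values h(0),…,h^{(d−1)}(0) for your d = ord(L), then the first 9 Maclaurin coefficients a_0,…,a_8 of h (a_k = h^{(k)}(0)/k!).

L = (26 + 70·x + 76·x^2 + 36·x^3 + 12·x^4)·Dx + (16 + 84·x + 160·x^2 + 144·x^3 + 74·x^4 + 20·x^5)·Dx^2 + (-5 - 11·x + x^2 + 23·x^3 + 29·x^4 + 17·x^5 + 4·x^6)·Dx^3  (order 3).
h: a_k = 1, 2, 3/2, 10/3, 19/4, 41/5, 77/6, 148/7, 271/8, …
ICs: h(0) = 1, h′(0) = 2, h′′(0) = 3.

f: a_k = 1, 1, 2, 3, 5, 8, 13, 21, 34, …
g: a_k = 0, 1, -1/2, 1/3, -1/4, 1/5, -1/6, 1/7, -1/8, …
f+g: L₀ = lclm(L_f,L_g), ord ≤ 1+2.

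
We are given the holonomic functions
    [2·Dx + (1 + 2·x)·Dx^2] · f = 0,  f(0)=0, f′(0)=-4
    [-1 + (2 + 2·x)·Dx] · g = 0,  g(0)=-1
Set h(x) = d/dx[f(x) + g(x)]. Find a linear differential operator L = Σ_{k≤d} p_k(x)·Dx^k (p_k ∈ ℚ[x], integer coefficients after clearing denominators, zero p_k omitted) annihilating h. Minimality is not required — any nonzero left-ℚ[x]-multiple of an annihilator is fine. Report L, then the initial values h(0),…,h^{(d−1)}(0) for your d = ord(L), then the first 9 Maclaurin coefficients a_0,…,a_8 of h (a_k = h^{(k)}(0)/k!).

f: a_k = 0, -4, 4, -16/3, 8, -64/5, 64/3, -256/7, 64, …
g: a_k = -1, -1/2, 1/8, -1/16, 5/128, -7/256, 21/1024, -33/2048, 429/32768, …
f+g: L₀ = lclm(L_f,L_g), ord ≤ 2+1.
Differentiate: ansatz ord ≤ ord L₀ ⇒ L.
L = (10 + 4·x) + (29 + 52·x + 20·x^2)·Dx + (6 + 22·x + 24·x^2 + 8·x^3)·Dx^2  (order 2).
h: a_k = -9/2, 33/4, -259/16, 1029/32, -16419/256, 65599/512, -524519/2048, 2097581/4096, -67115299/65536, …
ICs: h(0) = -9/2, h′(0) = 33/4.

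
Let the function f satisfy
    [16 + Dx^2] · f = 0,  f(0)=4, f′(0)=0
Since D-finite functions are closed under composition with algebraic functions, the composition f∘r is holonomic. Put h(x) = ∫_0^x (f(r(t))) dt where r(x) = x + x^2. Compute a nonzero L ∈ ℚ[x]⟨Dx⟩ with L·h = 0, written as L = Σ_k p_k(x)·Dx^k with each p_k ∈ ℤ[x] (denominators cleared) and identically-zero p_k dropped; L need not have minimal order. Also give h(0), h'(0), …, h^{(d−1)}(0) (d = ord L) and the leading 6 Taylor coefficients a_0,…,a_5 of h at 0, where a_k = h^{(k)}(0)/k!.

f: a_k = 4, 0, -32, 0, 128/3, 0, …
L₀ from L_f via x↦r, Dx↦r'^{-1}Dx.
h=∫₀ˣh₀: take L = L₀·Dx.
L = (16 + 96·x + 192·x^2 + 128·x^3)·Dx - 2·Dx^2 + (1 + 2·x)·Dx^3  (order 3).
h: a_k = 0, 4, 0, -32/3, -16, 32/15, …
ICs: h(0) = 0, h′(0) = 4, h′′(0) = 0.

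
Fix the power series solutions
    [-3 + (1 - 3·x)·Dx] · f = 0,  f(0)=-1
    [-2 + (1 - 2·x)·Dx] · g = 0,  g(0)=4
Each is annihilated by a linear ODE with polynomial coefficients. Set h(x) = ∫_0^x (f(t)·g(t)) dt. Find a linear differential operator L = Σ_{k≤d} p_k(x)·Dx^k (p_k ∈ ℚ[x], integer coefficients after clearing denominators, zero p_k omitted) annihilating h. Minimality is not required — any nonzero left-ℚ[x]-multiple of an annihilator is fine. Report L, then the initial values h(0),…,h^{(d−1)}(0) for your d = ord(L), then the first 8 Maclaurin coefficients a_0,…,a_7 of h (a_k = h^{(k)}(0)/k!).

f: a_k = -1, -3, -9, -27, -81, -243, -729, -2187, …
g: a_k = 4, 8, 16, 32, 64, 128, 256, 512, …
Sym-product of L_f,L_g gives L₀ (≤ ord 1).
Integrate: L := L₀·Dx.
L = (-5 + 12·x)·Dx + (1 - 5·x + 6·x^2)·Dx^2  (order 2).
h: a_k = 0, -4, -10, -76/3, -65, -844/5, -1330/3, -8236/7, …
ICs: h(0) = 0, h′(0) = -4.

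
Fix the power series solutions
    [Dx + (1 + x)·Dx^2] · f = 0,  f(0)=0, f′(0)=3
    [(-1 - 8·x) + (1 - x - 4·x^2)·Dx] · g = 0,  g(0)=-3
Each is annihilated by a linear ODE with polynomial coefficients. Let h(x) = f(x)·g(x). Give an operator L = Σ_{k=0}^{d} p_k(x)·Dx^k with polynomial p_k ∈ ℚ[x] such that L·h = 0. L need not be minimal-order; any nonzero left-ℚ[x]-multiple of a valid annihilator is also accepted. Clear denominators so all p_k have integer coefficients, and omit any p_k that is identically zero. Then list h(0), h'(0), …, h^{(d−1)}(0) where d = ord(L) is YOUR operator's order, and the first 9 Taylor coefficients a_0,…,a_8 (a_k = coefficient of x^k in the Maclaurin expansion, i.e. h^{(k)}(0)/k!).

f: a_k = 0, 3, -3/2, 1, -3/4, 3/5, -1/2, 3/7, -3/8, …
g: a_k = -3, -3, -15, -27, -87, -195, -543, -1323, -3495, …
L₀ := L_f ⊗_s L_g (sym. prod.), ord ≤ 2.
L = (9 + 16·x) + (1 + 19·x + 20·x^2)·Dx + (-1 + 5·x^2 + 4·x^3)·Dx^2  (order 2).
h: a_k = 0, -9, -9/2, -87/2, -237/4, -4701/20, -9411/20, -39537/28, -922071/280, …
ICs: h(0) = 0, h′(0) = -9.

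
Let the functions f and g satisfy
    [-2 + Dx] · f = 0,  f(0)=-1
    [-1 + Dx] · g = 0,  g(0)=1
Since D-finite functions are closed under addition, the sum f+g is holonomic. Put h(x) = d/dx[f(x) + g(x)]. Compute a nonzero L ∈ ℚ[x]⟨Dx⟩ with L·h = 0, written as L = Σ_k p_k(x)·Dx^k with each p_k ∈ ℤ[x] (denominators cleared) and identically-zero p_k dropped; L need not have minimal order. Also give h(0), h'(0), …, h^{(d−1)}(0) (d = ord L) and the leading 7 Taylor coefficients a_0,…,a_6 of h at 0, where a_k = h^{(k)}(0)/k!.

f: a_k = -1, -2, -2, -4/3, -2/3, -4/15, -4/45, …
g: a_k = 1, 1, 1/2, 1/6, 1/24, 1/120, 1/720, …
f+g: L₀ = lclm(L_f,L_g), ord ≤ 1+1.
h₀' ⇒ L via d/dx closure of L₀.
L = 2 - 3·Dx + Dx^2  (order 2).
h: a_k = -1, -3, -7/2, -5/2, -31/24, -21/40, -127/720, …
ICs: h(0) = -1, h′(0) = -3.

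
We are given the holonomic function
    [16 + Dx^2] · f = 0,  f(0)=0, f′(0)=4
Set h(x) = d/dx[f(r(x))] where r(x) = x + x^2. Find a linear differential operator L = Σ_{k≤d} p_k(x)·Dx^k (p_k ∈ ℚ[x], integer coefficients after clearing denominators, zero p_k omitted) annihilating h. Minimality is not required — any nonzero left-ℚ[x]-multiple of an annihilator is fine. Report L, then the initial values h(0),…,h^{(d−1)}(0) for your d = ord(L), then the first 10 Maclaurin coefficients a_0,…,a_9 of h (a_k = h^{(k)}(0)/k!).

L = (28 + 128·x + 384·x^2 + 512·x^3 + 256·x^4) + (-6 - 12·x)·Dx + (1 + 4·x + 4·x^2)·Dx^2  (order 2).
h: a_k = 4, 8, -32, -128, -352/3, 192, 25856/45, 22528/45, -70528/315, -6912/7, …
ICs: h(0) = 4, h′(0) = 8.

f: a_k = 0, 4, 0, -32/3, 0, 128/15, 0, -1024/315, 0, 2048/2835, …
Substitute x→r, Dx→(1/r')Dx; clear ⇒ L₀.
h₀' ⇒ L via d/dx closure of L₀.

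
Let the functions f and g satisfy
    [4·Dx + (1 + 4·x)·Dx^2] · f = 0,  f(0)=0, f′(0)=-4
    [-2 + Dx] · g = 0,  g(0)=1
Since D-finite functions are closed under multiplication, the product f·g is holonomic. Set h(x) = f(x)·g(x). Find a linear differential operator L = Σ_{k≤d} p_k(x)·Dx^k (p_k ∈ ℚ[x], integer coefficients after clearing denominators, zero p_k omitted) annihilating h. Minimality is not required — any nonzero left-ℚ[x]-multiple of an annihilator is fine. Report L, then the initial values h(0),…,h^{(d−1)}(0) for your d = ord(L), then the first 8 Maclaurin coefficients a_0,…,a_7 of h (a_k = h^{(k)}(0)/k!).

L = (-4 + 16·x) - 16·x·Dx + (1 + 4·x)·Dx^2  (order 2).
h: a_k = 0, -4, 0, -40/3, 32, -1672/15, 3392/9, -413264/315, …
ICs: h(0) = 0, h′(0) = -4.

f: a_k = 0, -4, 8, -64/3, 64, -1024/5, 2048/3, -16384/7, …
g: a_k = 1, 2, 2, 4/3, 2/3, 4/15, 4/45, 8/315, …
f·g: L₀ = L_f ⊗_s L_g, ord ≤ 2·1.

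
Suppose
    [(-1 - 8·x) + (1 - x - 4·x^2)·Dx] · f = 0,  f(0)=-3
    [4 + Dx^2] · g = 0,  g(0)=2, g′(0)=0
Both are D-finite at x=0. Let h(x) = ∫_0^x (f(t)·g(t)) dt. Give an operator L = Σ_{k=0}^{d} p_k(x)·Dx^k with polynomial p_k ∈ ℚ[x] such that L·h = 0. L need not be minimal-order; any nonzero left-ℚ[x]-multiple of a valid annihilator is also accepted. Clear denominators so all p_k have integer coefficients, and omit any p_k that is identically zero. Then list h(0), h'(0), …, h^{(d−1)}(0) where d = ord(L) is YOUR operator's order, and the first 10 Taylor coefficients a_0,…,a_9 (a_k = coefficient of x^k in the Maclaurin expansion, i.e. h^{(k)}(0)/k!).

L = (4 + 4·x + 16·x^2)·Dx + (2 + 16·x)·Dx^2 + (-1 + x + 4·x^2)·Dx^3  (order 3).
h: a_k = 0, -6, -3, -6, -21/2, -118/5, -143/3, -11362/105, -14261/60, -172598/315, …
ICs: h(0) = 0, h′(0) = -6, h′′(0) = -6.

f: a_k = -3, -3, -15, -27, -87, -195, -543, -1323, -3495, -8787, …
g: a_k = 2, 0, -4, 0, 4/3, 0, -8/45, 0, 4/315, 0, …
L₀ := L_f ⊗_s L_g (sym. prod.), ord ≤ 2.
∫: right-multiply L₀ by Dx.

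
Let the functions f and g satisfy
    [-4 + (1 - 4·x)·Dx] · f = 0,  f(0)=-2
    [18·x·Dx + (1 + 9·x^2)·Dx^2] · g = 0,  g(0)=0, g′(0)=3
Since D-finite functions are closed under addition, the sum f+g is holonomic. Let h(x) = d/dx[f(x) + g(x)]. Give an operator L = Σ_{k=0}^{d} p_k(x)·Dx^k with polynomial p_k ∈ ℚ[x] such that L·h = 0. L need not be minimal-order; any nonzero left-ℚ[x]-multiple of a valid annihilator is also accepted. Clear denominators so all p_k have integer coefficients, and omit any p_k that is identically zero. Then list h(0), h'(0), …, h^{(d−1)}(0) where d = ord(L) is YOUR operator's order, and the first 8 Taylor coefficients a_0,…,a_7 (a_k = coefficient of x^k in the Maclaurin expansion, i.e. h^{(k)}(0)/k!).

L = (-72 + 1152·x + 1944·x^2) + (57 - 72·x + 765·x^2 + 1944·x^3)·Dx + (-4 + 7·x + 63·x^3 + 324·x^4)·Dx^2  (order 2).
h: a_k = -5, -64, -411, -2048, -9997, -49152, -231563, -1048576, …
ICs: h(0) = -5, h′(0) = -64.

f: a_k = -2, -8, -32, -128, -512, -2048, -8192, -32768, …
g: a_k = 0, 3, 0, -9, 0, 243/5, 0, -2187/7, …
Weyl lclm of L_f,L_g ⇒ L₀ (ord ≤ 3).
h=h₀': d/dx-closure on L₀ ⇒ L.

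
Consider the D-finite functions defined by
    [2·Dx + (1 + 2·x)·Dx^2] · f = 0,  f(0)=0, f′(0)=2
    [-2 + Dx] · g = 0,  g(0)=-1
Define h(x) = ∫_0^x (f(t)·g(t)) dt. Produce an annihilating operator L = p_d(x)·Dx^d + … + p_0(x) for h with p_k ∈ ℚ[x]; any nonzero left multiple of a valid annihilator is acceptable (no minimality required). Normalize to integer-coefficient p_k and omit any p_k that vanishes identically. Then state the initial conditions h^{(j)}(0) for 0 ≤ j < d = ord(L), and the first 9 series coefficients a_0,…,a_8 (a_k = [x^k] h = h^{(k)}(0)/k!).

f: a_k = 0, 2, -2, 8/3, -4, 32/5, -32/3, 128/7, -32, …
g: a_k = -1, -2, -2, -4/3, -2/3, -4/15, -4/45, -8/315, -2/315, …
Sym-product of L_f,L_g gives L₀ (≤ ord 2).
Integrate: L := L₀·Dx.
L = 8·x·Dx + (-2 - 8·x)·Dx^2 + (1 + 2·x)·Dx^3  (order 3).
h: a_k = 0, 0, -1, -2/3, -2/3, 0, -2/5, 4/9, -46/63, …
ICs: h(0) = 0, h′(0) = 0, h′′(0) = -2.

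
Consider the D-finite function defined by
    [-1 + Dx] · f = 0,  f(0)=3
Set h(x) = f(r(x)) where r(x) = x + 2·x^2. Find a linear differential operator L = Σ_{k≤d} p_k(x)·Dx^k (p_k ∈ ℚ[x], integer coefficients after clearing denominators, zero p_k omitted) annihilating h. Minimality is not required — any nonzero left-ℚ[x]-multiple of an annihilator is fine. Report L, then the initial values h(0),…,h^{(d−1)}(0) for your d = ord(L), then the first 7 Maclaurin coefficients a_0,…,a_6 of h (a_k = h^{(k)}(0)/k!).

L = (-1 - 4·x) + Dx  (order 1).
h: a_k = 3, 3, 15/2, 13/2, 73/8, 281/40, 1741/240, …
ICs: h(0) = 3.

f: a_k = 3, 3, 3/2, 1/2, 1/8, 1/40, 1/240, …
f∘r: x↦r, Dx↦Dx/r' in L_f ⇒ L₀.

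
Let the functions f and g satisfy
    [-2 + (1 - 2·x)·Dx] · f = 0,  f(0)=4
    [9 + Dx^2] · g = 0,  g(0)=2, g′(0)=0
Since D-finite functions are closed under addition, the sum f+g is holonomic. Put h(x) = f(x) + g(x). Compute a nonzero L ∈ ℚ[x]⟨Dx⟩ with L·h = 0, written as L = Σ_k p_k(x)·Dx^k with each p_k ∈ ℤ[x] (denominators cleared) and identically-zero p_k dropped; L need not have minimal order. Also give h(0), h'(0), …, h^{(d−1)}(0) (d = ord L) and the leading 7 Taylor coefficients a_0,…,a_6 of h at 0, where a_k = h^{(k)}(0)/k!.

f: a_k = 4, 8, 16, 32, 64, 128, 256, …
g: a_k = 2, 0, -9, 0, 27/4, 0, -81/40, …
f+g: L₀ = lclm(L_f,L_g), ord ≤ 1+2.
L = (594 - 648·x + 648·x^2) + (-153 + 630·x - 972·x^2 + 648·x^3)·Dx + (66 - 72·x + 72·x^2)·Dx^2 + (-17 + 70·x - 108·x^2 + 72·x^3)·Dx^3  (order 3).
h: a_k = 6, 8, 7, 32, 283/4, 128, 10159/40, …
ICs: h(0) = 6, h′(0) = 8, h′′(0) = 14.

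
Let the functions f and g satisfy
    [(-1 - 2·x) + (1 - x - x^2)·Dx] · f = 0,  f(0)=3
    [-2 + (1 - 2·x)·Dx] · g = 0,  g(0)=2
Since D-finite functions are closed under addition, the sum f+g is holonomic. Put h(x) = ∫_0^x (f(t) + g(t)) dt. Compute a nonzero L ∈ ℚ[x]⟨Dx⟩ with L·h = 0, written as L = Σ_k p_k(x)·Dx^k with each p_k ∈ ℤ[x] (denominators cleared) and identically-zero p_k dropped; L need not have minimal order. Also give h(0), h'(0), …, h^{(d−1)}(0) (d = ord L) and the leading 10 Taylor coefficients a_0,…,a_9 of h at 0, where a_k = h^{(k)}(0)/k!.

L = (-12·x + 12·x^2 - 8·x^3)·Dx + (4 - 6·x - 6·x^2 + 16·x^3 - 16·x^4)·Dx^2 + (-1 + 5·x - 9·x^2 + 6·x^3 + 2·x^4 - 4·x^5)·Dx^3  (order 3).
h: a_k = 0, 5, 7/2, 14/3, 25/4, 47/5, 44/3, 167/7, 319/8, 614/9, …
ICs: h(0) = 0, h′(0) = 5, h′′(0) = 7.

f: a_k = 3, 3, 6, 9, 15, 24, 39, 63, 102, 165, …
g: a_k = 2, 4, 8, 16, 32, 64, 128, 256, 512, 1024, …
h₀=f+g: left-lcm gives L₀, ord ≤ 2.
Integrate: L := L₀·Dx.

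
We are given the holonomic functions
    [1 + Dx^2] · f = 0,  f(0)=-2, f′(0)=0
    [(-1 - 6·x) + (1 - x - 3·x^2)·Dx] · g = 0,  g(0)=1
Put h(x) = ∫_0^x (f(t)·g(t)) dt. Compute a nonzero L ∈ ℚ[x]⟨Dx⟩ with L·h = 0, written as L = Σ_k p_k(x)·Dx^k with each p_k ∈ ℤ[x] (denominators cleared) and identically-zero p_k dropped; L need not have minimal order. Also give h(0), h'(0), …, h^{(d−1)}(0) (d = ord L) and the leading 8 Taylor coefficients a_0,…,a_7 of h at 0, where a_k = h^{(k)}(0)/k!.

L = (5 + x + 3·x^2)·Dx + (2 + 12·x)·Dx^2 + (-1 + x + 3·x^2)·Dx^3  (order 3).
h: a_k = 0, -2, -1, -7/3, -13/4, -409/60, -877/72, -9017/360, …
ICs: h(0) = 0, h′(0) = -2, h′′(0) = -2.

f: a_k = -2, 0, 1, 0, -1/12, 0, 1/360, 0, …
g: a_k = 1, 1, 4, 7, 19, 40, 97, 217, …
h₀=f·g: eliminate ⇒ L₀, order ≤ 2·1.
∫: right-multiply L₀ by Dx.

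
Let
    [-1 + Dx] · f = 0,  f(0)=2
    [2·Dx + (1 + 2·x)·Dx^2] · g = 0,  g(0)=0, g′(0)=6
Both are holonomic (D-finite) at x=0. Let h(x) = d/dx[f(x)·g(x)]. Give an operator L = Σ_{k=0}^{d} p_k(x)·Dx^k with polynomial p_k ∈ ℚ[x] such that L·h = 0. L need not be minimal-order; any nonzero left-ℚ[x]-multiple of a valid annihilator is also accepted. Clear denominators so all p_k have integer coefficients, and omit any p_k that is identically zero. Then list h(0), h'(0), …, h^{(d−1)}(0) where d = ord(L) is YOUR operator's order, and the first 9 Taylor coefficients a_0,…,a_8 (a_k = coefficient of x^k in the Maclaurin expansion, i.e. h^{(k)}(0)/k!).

L = (5 - 4·x + 4·x^2) + (-4 + 4·x - 8·x^2)·Dx + (-1 + 4·x^2)·Dx^2  (order 2).
h: a_k = 12, 0, 30, -48, 209/2, -212, 25829/60, -13052/15, 393007/224, …
ICs: h(0) = 12, h′(0) = 0.

f: a_k = 2, 2, 1, 1/3, 1/12, 1/60, 1/360, 1/2520, 1/20160, …
g: a_k = 0, 6, -6, 8, -12, 96/5, -32, 384/7, -96, …
Product ⇒ symmetric product L₀, ord ≤ 2.
h=h₀': d/dx-closure on L₀ ⇒ L.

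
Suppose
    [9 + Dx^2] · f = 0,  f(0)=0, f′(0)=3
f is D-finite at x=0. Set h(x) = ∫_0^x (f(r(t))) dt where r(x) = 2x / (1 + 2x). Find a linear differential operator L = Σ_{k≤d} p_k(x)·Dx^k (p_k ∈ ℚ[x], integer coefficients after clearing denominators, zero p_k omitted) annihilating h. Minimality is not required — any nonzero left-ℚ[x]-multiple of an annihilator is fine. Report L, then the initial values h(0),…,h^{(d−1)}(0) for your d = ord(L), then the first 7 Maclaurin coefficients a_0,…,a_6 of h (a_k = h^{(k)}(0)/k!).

f: a_k = 0, 3, 0, -9/2, 0, 81/40, 0, …
Change of var in L_f (x↦r) gives L₀.
h=∫h₀ ⇒ L = L₀·Dx.
L = 36·Dx + (4 + 24·x + 48·x^2 + 32·x^3)·Dx^2 + (1 + 8·x + 24·x^2 + 32·x^3 + 16·x^4)·Dx^3  (order 3).
h: a_k = 0, 0, 3, -4, -3, 168/5, -586/5, …
ICs: h(0) = 0, h′(0) = 0, h′′(0) = 6.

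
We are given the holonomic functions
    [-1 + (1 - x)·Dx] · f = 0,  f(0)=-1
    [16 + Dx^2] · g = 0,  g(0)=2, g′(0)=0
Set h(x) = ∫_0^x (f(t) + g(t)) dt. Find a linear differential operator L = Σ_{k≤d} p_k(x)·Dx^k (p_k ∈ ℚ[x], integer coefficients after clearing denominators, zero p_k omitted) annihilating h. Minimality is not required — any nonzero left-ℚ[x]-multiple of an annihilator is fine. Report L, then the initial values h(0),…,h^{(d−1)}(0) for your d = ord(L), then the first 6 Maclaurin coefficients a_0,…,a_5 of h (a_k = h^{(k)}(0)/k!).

L = (176 - 256·x + 128·x^2)·Dx + (-144 + 400·x - 384·x^2 + 128·x^3)·Dx^2 + (11 - 16·x + 8·x^2)·Dx^3 + (-9 + 25·x - 24·x^2 + 8·x^3)·Dx^4  (order 4).
h: a_k = 0, 1, -1/2, -17/3, -1/4, 61/15, …
ICs: h(0) = 0, h′(0) = 1, h′′(0) = -1, h′′′(0) = -34.

f: a_k = -1, -1, -1, -1, -1, -1, …
g: a_k = 2, 0, -16, 0, 64/3, 0, …
L₀ := lclm(L_f,L_g); ord L₀ ≤ 1+2.
Integrate: L := L₀·Dx.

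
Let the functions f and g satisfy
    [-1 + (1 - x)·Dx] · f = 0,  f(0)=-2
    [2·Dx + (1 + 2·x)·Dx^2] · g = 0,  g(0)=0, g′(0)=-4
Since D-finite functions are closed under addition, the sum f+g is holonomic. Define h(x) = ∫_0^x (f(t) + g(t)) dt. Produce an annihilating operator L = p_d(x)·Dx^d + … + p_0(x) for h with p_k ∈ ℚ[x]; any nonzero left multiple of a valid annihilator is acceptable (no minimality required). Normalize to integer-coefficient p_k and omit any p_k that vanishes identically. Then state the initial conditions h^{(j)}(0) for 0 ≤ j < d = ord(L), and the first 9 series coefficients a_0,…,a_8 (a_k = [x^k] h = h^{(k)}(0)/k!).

L = (14 + 4·x)·Dx^2 + (-1 + 20·x + 8·x^2)·Dx^3 + (-2 - 3·x + 3·x^2 + 2·x^3)·Dx^4  (order 4).
h: a_k = 0, -2, -3, 2/3, -11/6, 6/5, -37/15, 58/21, -135/28, …
ICs: h(0) = 0, h′(0) = -2, h′′(0) = -6, h′′′(0) = 4.

f: a_k = -2, -2, -2, -2, -2, -2, -2, -2, -2, …
g: a_k = 0, -4, 4, -16/3, 8, -64/5, 64/3, -256/7, 64, …
Weyl lclm of L_f,L_g ⇒ L₀ (ord ≤ 3).
h=∫₀ˣh₀: take L = L₀·Dx.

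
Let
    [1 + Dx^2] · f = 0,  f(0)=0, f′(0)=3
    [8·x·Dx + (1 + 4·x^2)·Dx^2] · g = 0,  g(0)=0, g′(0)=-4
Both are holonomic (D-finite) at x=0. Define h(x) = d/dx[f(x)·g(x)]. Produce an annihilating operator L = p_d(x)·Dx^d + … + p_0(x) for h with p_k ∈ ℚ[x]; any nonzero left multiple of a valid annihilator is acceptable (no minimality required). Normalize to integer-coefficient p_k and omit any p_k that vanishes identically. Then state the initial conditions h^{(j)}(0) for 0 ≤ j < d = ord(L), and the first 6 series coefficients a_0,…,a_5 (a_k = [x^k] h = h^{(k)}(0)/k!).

L = (3893 + 34584·x^2 + 286832·x^4 + 57600·x^6 + 768·x^8 - 10240·x^10 + 4096·x^12) + (2192·x + 44864·x^3 + 156160·x^5 + 51200·x^7 + 20480·x^9 + 16384·x^11)·Dx + (3978 + 36208·x^2 + 296160·x^4 + 76288·x^6 + 9728·x^8 - 4096·x^10 + 8192·x^12)·Dx^2 + (2192·x + 44864·x^3 + 156160·x^5 + 51200·x^7 + 20480·x^9 + 16384·x^11)·Dx^3 + (85 + 1624·x^2 + 9328·x^4 + 18688·x^6 + 8960·x^8 + 6144·x^10 + 4096·x^12)·Dx^4  (order 4).
h: a_k = 0, -24, 0, 72, 0, -247, …
ICs: h(0) = 0, h′(0) = -24, h′′(0) = 0, h′′′(0) = 432.

f: a_k = 0, 3, 0, -1/2, 0, 1/40, …
g: a_k = 0, -4, 0, 16/3, 0, -64/5, …
L₀ := L_f ⊗_s L_g (sym. prod.), ord ≤ 4.
Differentiate: ansatz ord ≤ ord L₀ ⇒ L.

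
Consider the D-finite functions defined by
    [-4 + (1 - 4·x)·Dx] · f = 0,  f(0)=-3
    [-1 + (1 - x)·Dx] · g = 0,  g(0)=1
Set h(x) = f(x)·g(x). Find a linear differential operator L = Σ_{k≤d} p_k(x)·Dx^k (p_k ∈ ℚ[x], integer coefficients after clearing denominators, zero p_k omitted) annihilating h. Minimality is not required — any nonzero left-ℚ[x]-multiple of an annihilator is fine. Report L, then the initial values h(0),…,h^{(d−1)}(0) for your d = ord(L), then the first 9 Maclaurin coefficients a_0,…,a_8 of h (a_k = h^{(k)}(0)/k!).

L = (-5 + 8·x) + (1 - 5·x + 4·x^2)·Dx  (order 1).
h: a_k = -3, -15, -63, -255, -1023, -4095, -16383, -65535, -262143, …
ICs: h(0) = -3.

f: a_k = -3, -12, -48, -192, -768, -3072, -12288, -49152, -196608, …
g: a_k = 1, 1, 1, 1, 1, 1, 1, 1, 1, …
f·g: L₀ = L_f ⊗_s L_g, ord ≤ 1·1.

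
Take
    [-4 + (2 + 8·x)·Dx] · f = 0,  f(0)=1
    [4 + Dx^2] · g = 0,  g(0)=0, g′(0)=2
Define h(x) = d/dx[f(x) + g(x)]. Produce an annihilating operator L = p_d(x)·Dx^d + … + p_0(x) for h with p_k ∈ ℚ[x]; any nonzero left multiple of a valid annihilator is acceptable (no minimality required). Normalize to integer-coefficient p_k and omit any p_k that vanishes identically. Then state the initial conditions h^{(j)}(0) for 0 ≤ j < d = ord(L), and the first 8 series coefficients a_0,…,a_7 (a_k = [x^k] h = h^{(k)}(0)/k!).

f: a_k = 1, 2, -2, 4, -10, 28, -84, 264, …
g: a_k = 0, 2, 0, -4/3, 0, 4/15, 0, -8/315, …
f+g: L₀ = lclm(L_f,L_g), ord ≤ 1+2.
Differentiate: ansatz ord ≤ ord L₀ ⇒ L.
L = (-32 - 16·x - 32·x^2) + (-4 - 24·x - 48·x^2 - 64·x^3)·Dx + (-8 - 4·x - 8·x^2)·Dx^2 + (-1 - 6·x - 12·x^2 - 16·x^3)·Dx^3  (order 3).
h: a_k = 4, -4, 8, -40, 424/3, -504, 83152/45, -6864, …
ICs: h(0) = 4, h′(0) = -4, h′′(0) = 16.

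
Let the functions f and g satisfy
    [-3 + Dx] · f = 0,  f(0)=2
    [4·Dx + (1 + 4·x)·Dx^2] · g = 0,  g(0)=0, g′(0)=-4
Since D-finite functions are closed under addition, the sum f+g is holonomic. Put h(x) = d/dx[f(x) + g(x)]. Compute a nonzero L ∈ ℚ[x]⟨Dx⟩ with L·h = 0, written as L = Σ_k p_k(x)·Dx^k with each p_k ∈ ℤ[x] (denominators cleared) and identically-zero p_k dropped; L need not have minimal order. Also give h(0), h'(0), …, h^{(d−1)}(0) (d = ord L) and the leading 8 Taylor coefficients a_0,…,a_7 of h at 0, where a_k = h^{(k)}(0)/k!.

L = (-132 - 144·x) + (23 - 72·x - 144·x^2)·Dx + (7 + 40·x + 48·x^2)·Dx^2  (order 2).
h: a_k = 2, 34, -37, 283, -4015/4, 82163/20, -655117/40, 18350809/280, …
ICs: h(0) = 2, h′(0) = 34.

f: a_k = 2, 6, 9, 9, 27/4, 81/20, 81/40, 243/280, …
g: a_k = 0, -4, 8, -64/3, 64, -1024/5, 2048/3, -16384/7, …
L₀ := lclm(L_f,L_g); ord L₀ ≤ 1+2.
Differentiate: ansatz ord ≤ ord L₀ ⇒ L.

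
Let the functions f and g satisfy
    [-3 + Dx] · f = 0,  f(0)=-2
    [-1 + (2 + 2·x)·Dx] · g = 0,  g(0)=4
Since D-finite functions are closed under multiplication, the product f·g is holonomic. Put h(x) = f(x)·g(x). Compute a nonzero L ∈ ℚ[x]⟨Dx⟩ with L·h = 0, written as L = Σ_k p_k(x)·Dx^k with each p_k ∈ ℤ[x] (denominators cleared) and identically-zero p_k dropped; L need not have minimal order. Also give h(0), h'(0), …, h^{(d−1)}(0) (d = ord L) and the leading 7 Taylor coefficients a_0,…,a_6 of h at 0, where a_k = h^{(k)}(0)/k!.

L = (-7 - 6·x) + (2 + 2·x)·Dx  (order 1).
h: a_k = -8, -28, -47, -103/2, -667/16, -4277/160, -9063/640, …
ICs: h(0) = -8.

f: a_k = -2, -6, -9, -9, -27/4, -81/20, -81/40, …
g: a_k = 4, 2, -1/2, 1/4, -5/32, 7/64, -21/256, …
h₀=f·g: eliminate ⇒ L₀, order ≤ 1·1.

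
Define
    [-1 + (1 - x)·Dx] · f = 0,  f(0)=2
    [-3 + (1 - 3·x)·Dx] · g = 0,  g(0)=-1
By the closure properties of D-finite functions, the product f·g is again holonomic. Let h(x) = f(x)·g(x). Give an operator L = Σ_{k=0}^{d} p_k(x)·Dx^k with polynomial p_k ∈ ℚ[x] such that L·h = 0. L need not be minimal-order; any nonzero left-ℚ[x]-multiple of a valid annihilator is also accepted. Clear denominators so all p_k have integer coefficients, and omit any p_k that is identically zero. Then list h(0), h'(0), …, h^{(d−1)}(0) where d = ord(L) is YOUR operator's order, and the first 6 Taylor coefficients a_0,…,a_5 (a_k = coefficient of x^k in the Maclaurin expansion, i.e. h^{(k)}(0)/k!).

L = (-4 + 6·x) + (1 - 4·x + 3·x^2)·Dx  (order 1).
h: a_k = -2, -8, -26, -80, -242, -728, …
ICs: h(0) = -2.

f: a_k = 2, 2, 2, 2, 2, 2, …
g: a_k = -1, -3, -9, -27, -81, -243, …
L₀ := L_f ⊗_s L_g (sym. prod.), ord ≤ 1.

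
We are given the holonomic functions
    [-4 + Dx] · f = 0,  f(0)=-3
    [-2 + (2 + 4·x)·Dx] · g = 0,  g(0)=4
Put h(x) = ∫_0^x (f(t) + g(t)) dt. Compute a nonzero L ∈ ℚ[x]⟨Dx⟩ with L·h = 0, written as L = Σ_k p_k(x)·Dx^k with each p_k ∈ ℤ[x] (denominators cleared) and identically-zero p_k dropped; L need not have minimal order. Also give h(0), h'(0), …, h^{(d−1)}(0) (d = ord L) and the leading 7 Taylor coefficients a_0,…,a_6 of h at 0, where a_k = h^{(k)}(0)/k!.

L = (20 + 32·x)·Dx + (-17 - 64·x - 64·x^2)·Dx^2 + (3 + 14·x + 16·x^2)·Dx^3  (order 3).
h: a_k = 0, 1, -4, -26/3, -15/2, -69/10, -221/60, …
ICs: h(0) = 0, h′(0) = 1, h′′(0) = -8.

f: a_k = -3, -12, -24, -32, -32, -128/5, -256/15, …
g: a_k = 4, 4, -2, 2, -5/2, 7/2, -21/4, …
Sum ⇒ L₀ = lclm(L_f,L_g) in ℚ(x)⟨Dx⟩.
Integrate: L := L₀·Dx.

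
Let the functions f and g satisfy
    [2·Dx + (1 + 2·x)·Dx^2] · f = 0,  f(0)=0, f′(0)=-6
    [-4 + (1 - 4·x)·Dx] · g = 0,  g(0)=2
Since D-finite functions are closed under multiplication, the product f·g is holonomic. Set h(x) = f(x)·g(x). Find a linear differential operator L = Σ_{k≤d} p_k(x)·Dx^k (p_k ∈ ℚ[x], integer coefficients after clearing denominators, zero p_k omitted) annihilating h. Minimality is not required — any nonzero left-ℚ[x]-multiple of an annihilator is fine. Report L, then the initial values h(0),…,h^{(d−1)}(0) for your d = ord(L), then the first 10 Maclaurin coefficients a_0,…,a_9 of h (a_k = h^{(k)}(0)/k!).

L = 8 + (6 + 24·x)·Dx + (-1 + 2·x + 8·x^2)·Dx^2  (order 2).
h: a_k = 0, -12, -36, -160, -616, -12512/5, -49728/5, -1396224/35, -5578176/35, -66973952/105, …
ICs: h(0) = 0, h′(0) = -12.

f: a_k = 0, -6, 6, -8, 12, -96/5, 32, -384/7, 96, -512/3, …
g: a_k = 2, 8, 32, 128, 512, 2048, 8192, 32768, 131072, 524288, …
L₀ := L_f ⊗_s L_g (sym. prod.), ord ≤ 2.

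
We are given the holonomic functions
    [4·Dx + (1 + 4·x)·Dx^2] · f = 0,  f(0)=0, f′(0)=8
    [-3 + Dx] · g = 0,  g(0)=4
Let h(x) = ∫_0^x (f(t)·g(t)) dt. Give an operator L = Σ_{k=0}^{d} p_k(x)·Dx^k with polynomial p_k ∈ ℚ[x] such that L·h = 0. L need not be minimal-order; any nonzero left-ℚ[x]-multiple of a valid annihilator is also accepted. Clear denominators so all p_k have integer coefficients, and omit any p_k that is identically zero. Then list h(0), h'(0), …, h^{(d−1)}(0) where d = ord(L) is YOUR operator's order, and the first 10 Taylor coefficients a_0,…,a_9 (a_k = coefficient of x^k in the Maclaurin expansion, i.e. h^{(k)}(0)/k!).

f: a_k = 0, 8, -16, 128/3, -128, 2048/5, -4096/3, 32768/7, -16384, 524288/9, …
g: a_k = 4, 12, 18, 18, 27/2, 81/10, 81/20, 243/140, 729/1120, 243/1120, …
Sym-product of L_f,L_g gives L₀ (≤ ord 2).
∫: right-multiply L₀ by Dx.
L = (-3 + 36·x)·Dx + (-2 - 24·x)·Dx^2 + (1 + 4·x)·Dx^3  (order 3).
h: a_k = 0, 0, 16, 32/3, 92/3, -144/5, 1726/15, -6700/21, 138043/140, -139994/45, …
ICs: h(0) = 0, h′(0) = 0, h′′(0) = 32.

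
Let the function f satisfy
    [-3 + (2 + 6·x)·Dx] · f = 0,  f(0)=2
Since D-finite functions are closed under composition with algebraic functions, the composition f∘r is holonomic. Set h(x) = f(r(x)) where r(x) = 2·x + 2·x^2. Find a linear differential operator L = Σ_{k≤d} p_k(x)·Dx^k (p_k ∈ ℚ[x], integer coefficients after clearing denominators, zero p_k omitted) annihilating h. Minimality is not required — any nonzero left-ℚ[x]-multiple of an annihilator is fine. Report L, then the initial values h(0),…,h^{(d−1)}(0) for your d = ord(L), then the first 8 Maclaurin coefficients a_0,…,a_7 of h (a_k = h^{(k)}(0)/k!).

f: a_k = 2, 3, -9/4, 27/8, -405/64, 1701/128, -15309/512, 72171/1024, …
h₀=f(r): pull back L_f along r ⇒ L₀.
L = (-3 - 6·x) + (1 + 6·x + 6·x^2)·Dx  (order 1).
h: a_k = 2, 6, -3, 9, -117/4, 405/4, -2943/8, 11097/8, …
ICs: h(0) = 2.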